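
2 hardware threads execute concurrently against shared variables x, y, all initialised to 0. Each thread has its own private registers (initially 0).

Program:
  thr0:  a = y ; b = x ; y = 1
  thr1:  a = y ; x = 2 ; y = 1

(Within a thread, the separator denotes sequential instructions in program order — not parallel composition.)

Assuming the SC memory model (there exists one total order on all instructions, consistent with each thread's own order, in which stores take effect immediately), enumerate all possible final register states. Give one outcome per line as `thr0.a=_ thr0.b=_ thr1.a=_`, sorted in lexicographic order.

thr0.a=0 thr0.b=0 thr1.a=0
thr0.a=0 thr0.b=0 thr1.a=1
thr0.a=0 thr0.b=2 thr1.a=0
thr0.a=1 thr0.b=2 thr1.a=0

outcome vector order: (thr0.a,thr0.b,thr1.a)
|SC outcomes| = 4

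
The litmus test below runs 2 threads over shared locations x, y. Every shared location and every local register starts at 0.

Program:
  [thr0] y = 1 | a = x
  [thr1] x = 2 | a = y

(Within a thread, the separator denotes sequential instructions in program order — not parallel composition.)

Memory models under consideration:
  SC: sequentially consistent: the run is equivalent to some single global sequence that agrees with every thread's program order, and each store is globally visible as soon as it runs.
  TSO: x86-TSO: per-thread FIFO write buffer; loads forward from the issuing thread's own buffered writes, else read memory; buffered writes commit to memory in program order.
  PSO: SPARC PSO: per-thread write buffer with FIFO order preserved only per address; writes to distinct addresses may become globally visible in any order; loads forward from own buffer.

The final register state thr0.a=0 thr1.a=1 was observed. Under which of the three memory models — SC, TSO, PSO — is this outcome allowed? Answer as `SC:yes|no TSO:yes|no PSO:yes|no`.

outcome vector order: (thr0.a,thr1.a)
[SC] allowed = {0/1, 2/0, 2/1}
[TSO] allowed = {0/0, 0/1, 2/0, 2/1}
[PSO] allowed = {0/0, 0/1, 2/0, 2/1}
target 0/1 ∈ {SC,TSO,PSO}

SC:yes TSO:yes PSO:yes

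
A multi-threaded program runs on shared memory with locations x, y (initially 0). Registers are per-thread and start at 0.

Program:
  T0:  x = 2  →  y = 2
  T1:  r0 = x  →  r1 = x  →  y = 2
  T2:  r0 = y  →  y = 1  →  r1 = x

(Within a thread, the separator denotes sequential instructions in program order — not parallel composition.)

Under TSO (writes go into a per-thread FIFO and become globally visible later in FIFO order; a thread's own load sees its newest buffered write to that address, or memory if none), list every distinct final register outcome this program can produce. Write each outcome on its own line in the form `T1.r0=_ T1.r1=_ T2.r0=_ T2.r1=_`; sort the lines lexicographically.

T1.r0=0 T1.r1=0 T2.r0=0 T2.r1=0
T1.r0=0 T1.r1=0 T2.r0=0 T2.r1=2
T1.r0=0 T1.r1=0 T2.r0=2 T2.r1=0
T1.r0=0 T1.r1=0 T2.r0=2 T2.r1=2
T1.r0=0 T1.r1=2 T2.r0=0 T2.r1=0
T1.r0=0 T1.r1=2 T2.r0=0 T2.r1=2
T1.r0=0 T1.r1=2 T2.r0=2 T2.r1=2
T1.r0=2 T1.r1=2 T2.r0=0 T2.r1=0
T1.r0=2 T1.r1=2 T2.r0=0 T2.r1=2
T1.r0=2 T1.r1=2 T2.r0=2 T2.r1=2

outcome vector order: (T1.r0,T1.r1,T2.r0,T2.r1)
|TSO outcomes| = 10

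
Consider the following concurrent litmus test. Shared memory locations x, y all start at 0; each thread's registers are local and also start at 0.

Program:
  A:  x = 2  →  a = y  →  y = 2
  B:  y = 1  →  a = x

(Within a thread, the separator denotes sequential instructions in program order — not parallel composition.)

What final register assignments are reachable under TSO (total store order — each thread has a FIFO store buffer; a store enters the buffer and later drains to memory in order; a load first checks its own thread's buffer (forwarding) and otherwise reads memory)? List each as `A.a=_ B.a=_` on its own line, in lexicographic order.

outcome vector order: (A.a,B.a)
|TSO outcomes| = 4

A.a=0 B.a=0
A.a=0 B.a=2
A.a=1 B.a=0
A.a=1 B.a=2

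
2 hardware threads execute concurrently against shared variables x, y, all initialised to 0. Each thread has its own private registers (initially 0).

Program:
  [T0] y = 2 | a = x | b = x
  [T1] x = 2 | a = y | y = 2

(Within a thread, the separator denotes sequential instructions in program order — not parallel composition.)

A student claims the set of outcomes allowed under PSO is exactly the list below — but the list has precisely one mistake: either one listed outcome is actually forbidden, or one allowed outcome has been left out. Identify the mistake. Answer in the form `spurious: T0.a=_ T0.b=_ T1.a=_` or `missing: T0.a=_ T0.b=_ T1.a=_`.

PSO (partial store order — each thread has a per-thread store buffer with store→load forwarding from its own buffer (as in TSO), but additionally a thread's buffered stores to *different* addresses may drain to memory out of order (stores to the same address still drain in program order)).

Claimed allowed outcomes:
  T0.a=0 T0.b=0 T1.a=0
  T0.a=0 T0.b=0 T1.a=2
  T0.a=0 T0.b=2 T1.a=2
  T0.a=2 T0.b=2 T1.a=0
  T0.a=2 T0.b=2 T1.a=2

missing: T0.a=0 T0.b=2 T1.a=0

outcome vector order: (T0.a,T0.b,T1.a)
[PSO] allowed = {000, 002, 020, 022, 220, 222}
PSO∖claimed = {020}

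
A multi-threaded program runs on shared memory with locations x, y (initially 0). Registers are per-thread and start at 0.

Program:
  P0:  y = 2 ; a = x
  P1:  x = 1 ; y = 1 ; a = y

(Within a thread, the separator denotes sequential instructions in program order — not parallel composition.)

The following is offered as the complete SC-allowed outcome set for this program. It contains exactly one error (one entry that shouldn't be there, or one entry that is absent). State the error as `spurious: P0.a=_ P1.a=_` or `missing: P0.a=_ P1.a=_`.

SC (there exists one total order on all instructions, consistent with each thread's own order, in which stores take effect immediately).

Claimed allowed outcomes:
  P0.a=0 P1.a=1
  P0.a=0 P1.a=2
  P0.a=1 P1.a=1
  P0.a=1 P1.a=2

outcome vector order: (P0.a,P1.a)
SC (3): <0 1>; <1 1>; <1 2>
claimed∖SC = {<0 2>}

spurious: P0.a=0 P1.a=2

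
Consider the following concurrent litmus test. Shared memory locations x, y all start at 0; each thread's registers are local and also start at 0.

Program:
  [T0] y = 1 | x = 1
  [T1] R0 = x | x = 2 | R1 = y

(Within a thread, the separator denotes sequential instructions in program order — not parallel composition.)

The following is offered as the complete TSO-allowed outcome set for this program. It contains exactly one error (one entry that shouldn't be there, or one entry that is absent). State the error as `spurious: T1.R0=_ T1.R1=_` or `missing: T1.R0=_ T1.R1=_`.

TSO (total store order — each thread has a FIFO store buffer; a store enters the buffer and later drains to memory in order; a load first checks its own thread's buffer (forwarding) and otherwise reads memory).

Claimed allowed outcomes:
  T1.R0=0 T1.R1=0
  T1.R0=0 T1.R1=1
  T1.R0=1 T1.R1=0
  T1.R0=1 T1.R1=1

outcome vector order: (T1.R0,T1.R1)
under TSO → 00 01 11
claimed∖TSO = {10}

spurious: T1.R0=1 T1.R1=0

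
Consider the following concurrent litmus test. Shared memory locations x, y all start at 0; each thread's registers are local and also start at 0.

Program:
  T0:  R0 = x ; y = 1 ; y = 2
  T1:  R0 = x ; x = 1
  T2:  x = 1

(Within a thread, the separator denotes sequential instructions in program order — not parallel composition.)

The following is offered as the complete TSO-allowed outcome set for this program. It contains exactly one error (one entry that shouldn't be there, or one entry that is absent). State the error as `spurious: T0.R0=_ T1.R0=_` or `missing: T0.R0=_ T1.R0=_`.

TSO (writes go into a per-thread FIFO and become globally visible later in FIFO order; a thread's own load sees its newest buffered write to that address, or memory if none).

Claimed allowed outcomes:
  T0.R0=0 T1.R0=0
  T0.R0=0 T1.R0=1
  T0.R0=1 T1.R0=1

outcome vector order: (T0.R0,T1.R0)
under TSO → 0/0; 0/1; 1/0; 1/1
TSO∖claimed = {1/0}

missing: T0.R0=1 T1.R0=0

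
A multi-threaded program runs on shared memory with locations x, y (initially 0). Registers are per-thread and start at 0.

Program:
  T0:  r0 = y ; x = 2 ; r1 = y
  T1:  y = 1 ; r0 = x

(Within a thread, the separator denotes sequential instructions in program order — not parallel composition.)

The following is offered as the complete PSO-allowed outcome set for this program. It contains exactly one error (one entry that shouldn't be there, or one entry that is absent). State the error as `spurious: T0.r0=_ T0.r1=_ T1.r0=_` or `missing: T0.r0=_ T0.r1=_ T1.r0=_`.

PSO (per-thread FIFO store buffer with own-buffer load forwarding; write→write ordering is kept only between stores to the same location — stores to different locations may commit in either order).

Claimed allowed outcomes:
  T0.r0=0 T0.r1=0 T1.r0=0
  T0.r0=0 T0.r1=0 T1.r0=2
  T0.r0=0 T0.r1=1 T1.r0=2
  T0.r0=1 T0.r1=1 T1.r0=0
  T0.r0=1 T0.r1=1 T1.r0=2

outcome vector order: (T0.r0,T0.r1,T1.r0)
under PSO → (0,0,0); (0,0,2); (0,1,0); (0,1,2); (1,1,0); (1,1,2)
PSO∖claimed = {(0,1,0)}

missing: T0.r0=0 T0.r1=1 T1.r0=0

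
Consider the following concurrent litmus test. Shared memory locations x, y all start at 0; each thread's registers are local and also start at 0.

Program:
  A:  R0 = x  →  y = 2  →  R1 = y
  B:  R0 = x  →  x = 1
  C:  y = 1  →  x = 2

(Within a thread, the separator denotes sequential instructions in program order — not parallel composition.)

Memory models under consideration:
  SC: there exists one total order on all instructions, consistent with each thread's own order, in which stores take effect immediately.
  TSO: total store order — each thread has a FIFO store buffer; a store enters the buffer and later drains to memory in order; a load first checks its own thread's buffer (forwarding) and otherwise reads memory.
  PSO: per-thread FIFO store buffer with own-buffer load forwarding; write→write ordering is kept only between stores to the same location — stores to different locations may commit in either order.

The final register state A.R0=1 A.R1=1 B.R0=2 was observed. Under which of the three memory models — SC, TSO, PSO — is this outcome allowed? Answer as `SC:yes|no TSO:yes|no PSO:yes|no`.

SC:no TSO:no PSO:yes

outcome vector order: (A.R0,A.R1,B.R0)
under SC → 0/1/0 0/1/2 0/2/0 0/2/2 1/1/0 1/2/0 1/2/2 2/2/0 2/2/2
under TSO → 0/1/0 0/1/2 0/2/0 0/2/2 1/1/0 1/2/0 1/2/2 2/2/0 2/2/2
under PSO → 0/1/0 0/1/2 0/2/0 0/2/2 1/1/0 1/1/2 1/2/0 1/2/2 2/1/0 2/1/2 2/2/0 2/2/2
target 1/1/2 ∈ {PSO}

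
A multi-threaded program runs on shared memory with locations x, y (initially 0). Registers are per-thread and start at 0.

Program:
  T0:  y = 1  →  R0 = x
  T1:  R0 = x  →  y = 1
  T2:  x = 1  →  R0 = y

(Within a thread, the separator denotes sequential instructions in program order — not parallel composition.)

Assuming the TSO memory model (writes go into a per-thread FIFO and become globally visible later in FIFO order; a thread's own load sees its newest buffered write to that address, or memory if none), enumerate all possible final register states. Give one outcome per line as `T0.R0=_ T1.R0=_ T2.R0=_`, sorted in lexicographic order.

outcome vector order: (T0.R0,T1.R0,T2.R0)
|TSO outcomes| = 8

T0.R0=0 T1.R0=0 T2.R0=0
T0.R0=0 T1.R0=0 T2.R0=1
T0.R0=0 T1.R0=1 T2.R0=0
T0.R0=0 T1.R0=1 T2.R0=1
T0.R0=1 T1.R0=0 T2.R0=0
T0.R0=1 T1.R0=0 T2.R0=1
T0.R0=1 T1.R0=1 T2.R0=0
T0.R0=1 T1.R0=1 T2.R0=1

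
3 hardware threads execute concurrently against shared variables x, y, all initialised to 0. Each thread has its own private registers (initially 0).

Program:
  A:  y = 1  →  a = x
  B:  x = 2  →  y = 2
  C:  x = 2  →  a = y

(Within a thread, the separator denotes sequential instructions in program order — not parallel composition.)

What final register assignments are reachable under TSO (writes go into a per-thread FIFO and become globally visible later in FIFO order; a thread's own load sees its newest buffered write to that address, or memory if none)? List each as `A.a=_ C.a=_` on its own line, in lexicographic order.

A.a=0 C.a=0
A.a=0 C.a=1
A.a=0 C.a=2
A.a=2 C.a=0
A.a=2 C.a=1
A.a=2 C.a=2

outcome vector order: (A.a,C.a)
|TSO outcomes| = 6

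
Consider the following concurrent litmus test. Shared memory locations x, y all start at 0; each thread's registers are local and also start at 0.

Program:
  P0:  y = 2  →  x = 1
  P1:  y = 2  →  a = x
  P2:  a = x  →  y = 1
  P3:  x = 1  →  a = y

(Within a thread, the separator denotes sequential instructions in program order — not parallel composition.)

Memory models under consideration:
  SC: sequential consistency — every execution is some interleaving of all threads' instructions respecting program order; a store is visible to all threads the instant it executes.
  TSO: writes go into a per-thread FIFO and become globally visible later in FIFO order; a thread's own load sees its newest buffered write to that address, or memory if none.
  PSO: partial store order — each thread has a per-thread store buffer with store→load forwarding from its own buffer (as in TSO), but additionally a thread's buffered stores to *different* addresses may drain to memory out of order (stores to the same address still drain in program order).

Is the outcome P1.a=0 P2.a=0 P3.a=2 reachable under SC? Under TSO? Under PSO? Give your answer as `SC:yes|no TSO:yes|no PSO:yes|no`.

SC:yes TSO:yes PSO:yes

outcome vector order: (P1.a,P2.a,P3.a)
SC (10): <0 0 1>, <0 0 2>, <0 1 1>, <0 1 2>, <1 0 0>, <1 0 1>, <1 0 2>, <1 1 0>, <1 1 1>, <1 1 2>
TSO (12): <0 0 0>, <0 0 1>, <0 0 2>, <0 1 0>, <0 1 1>, <0 1 2>, <1 0 0>, <1 0 1>, <1 0 2>, <1 1 0>, <1 1 1>, <1 1 2>
PSO (12): <0 0 0>, <0 0 1>, <0 0 2>, <0 1 0>, <0 1 1>, <0 1 2>, <1 0 0>, <1 0 1>, <1 0 2>, <1 1 0>, <1 1 1>, <1 1 2>
target <0 0 2> ∈ {SC,TSO,PSO}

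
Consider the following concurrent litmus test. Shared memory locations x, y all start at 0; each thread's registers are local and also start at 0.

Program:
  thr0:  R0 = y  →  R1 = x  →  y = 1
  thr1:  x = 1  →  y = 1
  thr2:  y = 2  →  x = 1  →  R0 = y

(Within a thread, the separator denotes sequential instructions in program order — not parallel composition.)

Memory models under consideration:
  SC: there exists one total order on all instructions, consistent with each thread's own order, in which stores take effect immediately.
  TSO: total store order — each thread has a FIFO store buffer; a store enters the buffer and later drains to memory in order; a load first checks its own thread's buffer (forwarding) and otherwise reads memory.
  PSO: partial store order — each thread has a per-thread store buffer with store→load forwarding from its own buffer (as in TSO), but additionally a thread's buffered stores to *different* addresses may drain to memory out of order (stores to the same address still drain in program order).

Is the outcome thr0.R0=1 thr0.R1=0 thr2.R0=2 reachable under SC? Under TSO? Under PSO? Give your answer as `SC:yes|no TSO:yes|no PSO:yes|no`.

outcome vector order: (thr0.R0,thr0.R1,thr2.R0)
SC (10): 001 002 011 012 111 112 201 202 211 212
TSO (10): 001 002 011 012 111 112 201 202 211 212
PSO (12): 001 002 011 012 101 102 111 112 201 202 211 212
target 102 ∈ {PSO}

SC:no TSO:no PSO:yes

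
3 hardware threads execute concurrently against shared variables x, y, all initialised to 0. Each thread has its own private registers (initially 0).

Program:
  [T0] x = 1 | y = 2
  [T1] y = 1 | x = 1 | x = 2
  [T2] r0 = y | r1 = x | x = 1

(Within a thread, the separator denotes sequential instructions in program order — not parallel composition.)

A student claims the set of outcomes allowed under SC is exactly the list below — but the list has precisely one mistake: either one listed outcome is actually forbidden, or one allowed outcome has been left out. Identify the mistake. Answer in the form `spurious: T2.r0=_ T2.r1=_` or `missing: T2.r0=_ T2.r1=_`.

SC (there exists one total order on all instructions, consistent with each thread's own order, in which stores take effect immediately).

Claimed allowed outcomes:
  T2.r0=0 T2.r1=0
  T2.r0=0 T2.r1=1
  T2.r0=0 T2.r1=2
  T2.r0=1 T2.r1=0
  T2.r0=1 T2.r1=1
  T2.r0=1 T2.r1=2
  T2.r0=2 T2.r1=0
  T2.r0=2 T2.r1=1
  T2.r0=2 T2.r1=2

spurious: T2.r0=2 T2.r1=0

outcome vector order: (T2.r0,T2.r1)
SC: 8 outcomes — {0/0; 0/1; 0/2; 1/0; 1/1; 1/2; 2/1; 2/2}
claimed∖SC = {2/0}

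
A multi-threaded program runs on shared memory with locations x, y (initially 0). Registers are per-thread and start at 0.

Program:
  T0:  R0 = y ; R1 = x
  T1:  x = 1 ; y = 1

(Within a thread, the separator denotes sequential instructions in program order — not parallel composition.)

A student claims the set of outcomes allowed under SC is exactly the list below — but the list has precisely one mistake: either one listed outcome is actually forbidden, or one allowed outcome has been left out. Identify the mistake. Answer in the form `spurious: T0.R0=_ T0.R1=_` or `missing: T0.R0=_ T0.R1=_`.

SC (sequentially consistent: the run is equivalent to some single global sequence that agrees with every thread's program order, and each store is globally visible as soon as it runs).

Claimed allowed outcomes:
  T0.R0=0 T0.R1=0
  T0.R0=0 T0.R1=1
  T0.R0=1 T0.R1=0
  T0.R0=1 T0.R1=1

outcome vector order: (T0.R0,T0.R1)
SC: 3 outcomes — {00 01 11}
claimed∖SC = {10}

spurious: T0.R0=1 T0.R1=0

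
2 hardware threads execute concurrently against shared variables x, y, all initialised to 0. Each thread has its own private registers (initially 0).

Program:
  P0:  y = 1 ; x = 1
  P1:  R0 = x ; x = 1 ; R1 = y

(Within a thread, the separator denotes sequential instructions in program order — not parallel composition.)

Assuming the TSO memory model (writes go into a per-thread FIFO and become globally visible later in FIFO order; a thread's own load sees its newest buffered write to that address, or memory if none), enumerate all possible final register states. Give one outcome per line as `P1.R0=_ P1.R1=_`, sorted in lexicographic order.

outcome vector order: (P1.R0,P1.R1)
|TSO outcomes| = 3

P1.R0=0 P1.R1=0
P1.R0=0 P1.R1=1
P1.R0=1 P1.R1=1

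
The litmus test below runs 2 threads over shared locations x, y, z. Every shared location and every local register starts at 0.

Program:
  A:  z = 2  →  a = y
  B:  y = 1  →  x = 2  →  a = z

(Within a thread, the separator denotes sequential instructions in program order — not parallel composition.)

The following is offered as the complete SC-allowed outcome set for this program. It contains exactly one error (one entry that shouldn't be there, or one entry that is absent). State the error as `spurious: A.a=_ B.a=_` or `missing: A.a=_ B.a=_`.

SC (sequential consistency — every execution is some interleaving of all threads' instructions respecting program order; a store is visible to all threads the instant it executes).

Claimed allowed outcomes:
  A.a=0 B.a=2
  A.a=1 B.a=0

missing: A.a=1 B.a=2

outcome vector order: (A.a,B.a)
SC: 3 outcomes — {02 10 12}
SC∖claimed = {12}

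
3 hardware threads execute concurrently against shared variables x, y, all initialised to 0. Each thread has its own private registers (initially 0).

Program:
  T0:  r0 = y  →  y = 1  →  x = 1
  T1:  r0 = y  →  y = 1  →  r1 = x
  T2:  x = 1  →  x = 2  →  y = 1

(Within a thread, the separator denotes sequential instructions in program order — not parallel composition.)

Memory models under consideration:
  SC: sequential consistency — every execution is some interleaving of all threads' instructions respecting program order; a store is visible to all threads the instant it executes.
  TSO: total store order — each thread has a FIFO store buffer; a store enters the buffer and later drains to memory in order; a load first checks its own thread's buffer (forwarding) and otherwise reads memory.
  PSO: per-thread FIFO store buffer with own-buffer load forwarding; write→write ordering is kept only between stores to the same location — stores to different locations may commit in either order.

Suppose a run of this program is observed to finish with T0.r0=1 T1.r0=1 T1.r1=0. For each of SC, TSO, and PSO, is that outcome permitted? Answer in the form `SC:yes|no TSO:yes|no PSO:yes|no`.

outcome vector order: (T0.r0,T1.r0,T1.r1)
[SC] allowed = {000, 001, 002, 010, 011, 012, 100, 101, 102, 111, 112}
[TSO] allowed = {000, 001, 002, 010, 011, 012, 100, 101, 102, 111, 112}
[PSO] allowed = {000, 001, 002, 010, 011, 012, 100, 101, 102, 110, 111, 112}
target 110 ∈ {PSO}

SC:no TSO:no PSO:yes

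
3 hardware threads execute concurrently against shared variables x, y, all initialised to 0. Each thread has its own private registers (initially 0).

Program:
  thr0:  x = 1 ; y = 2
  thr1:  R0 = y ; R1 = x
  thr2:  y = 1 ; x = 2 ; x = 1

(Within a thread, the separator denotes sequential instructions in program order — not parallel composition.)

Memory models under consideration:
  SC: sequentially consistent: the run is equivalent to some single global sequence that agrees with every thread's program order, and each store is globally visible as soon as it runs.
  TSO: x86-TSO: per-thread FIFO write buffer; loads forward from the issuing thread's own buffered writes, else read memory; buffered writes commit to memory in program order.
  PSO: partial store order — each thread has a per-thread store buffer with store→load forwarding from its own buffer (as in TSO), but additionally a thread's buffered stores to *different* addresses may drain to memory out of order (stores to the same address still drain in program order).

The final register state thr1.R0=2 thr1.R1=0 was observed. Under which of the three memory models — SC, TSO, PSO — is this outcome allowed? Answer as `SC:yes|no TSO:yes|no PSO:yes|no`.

outcome vector order: (thr1.R0,thr1.R1)
under SC → <0 0>, <0 1>, <0 2>, <1 0>, <1 1>, <1 2>, <2 1>, <2 2>
under TSO → <0 0>, <0 1>, <0 2>, <1 0>, <1 1>, <1 2>, <2 1>, <2 2>
under PSO → <0 0>, <0 1>, <0 2>, <1 0>, <1 1>, <1 2>, <2 0>, <2 1>, <2 2>
target <2 0> ∈ {PSO}

SC:no TSO:no PSO:yes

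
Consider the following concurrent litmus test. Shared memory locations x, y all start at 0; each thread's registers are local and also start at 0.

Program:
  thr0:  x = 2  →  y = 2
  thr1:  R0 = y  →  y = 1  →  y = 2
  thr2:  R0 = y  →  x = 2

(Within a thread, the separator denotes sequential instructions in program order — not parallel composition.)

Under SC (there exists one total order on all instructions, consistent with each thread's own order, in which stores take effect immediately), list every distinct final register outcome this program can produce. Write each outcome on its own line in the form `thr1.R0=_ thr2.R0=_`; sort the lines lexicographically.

thr1.R0=0 thr2.R0=0
thr1.R0=0 thr2.R0=1
thr1.R0=0 thr2.R0=2
thr1.R0=2 thr2.R0=0
thr1.R0=2 thr2.R0=1
thr1.R0=2 thr2.R0=2

outcome vector order: (thr1.R0,thr2.R0)
|SC outcomes| = 6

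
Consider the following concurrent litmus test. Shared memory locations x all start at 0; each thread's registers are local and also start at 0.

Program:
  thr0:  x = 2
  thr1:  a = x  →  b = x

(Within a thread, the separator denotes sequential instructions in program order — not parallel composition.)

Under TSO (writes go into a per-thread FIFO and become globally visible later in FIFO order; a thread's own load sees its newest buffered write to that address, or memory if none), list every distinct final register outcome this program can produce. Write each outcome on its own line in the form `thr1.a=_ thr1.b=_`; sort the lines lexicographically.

thr1.a=0 thr1.b=0
thr1.a=0 thr1.b=2
thr1.a=2 thr1.b=2

outcome vector order: (thr1.a,thr1.b)
|TSO outcomes| = 3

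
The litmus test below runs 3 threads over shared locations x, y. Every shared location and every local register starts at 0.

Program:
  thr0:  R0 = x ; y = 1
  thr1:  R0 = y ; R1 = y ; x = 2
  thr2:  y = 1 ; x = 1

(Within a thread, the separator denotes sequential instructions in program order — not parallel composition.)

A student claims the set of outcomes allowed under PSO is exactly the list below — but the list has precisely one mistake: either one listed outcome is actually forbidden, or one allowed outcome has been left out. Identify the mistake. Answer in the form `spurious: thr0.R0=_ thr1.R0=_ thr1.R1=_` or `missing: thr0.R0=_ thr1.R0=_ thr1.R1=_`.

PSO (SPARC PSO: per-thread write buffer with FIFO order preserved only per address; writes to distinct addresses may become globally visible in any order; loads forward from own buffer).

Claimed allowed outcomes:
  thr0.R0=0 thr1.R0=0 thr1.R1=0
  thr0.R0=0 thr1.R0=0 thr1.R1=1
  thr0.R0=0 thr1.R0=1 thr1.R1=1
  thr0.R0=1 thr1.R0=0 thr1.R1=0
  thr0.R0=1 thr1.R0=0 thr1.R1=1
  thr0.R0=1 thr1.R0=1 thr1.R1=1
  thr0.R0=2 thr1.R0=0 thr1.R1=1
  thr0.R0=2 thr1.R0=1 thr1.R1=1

missing: thr0.R0=2 thr1.R0=0 thr1.R1=0

outcome vector order: (thr0.R0,thr1.R0,thr1.R1)
[PSO] allowed = {<0 0 0>, <0 0 1>, <0 1 1>, <1 0 0>, <1 0 1>, <1 1 1>, <2 0 0>, <2 0 1>, <2 1 1>}
PSO∖claimed = {<2 0 0>}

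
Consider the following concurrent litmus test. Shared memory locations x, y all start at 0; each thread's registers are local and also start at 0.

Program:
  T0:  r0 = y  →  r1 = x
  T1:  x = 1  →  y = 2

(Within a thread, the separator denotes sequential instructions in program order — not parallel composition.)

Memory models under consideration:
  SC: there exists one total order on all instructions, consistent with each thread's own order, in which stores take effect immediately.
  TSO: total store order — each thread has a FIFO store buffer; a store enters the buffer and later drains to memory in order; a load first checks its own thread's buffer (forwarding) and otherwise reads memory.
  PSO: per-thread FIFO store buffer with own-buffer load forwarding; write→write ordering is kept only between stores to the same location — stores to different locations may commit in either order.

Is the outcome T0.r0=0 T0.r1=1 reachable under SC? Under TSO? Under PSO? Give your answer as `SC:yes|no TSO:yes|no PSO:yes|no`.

SC:yes TSO:yes PSO:yes

outcome vector order: (T0.r0,T0.r1)
SC (3): <0 0>; <0 1>; <2 1>
TSO (3): <0 0>; <0 1>; <2 1>
PSO (4): <0 0>; <0 1>; <2 0>; <2 1>
target <0 1> ∈ {SC,TSO,PSO}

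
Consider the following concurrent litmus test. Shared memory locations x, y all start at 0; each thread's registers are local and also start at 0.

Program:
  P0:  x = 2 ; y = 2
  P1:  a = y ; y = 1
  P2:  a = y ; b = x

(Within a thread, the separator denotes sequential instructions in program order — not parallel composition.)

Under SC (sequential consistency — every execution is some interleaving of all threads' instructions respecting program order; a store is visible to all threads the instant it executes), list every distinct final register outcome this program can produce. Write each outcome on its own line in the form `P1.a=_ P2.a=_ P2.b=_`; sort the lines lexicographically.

P1.a=0 P2.a=0 P2.b=0
P1.a=0 P2.a=0 P2.b=2
P1.a=0 P2.a=1 P2.b=0
P1.a=0 P2.a=1 P2.b=2
P1.a=0 P2.a=2 P2.b=2
P1.a=2 P2.a=0 P2.b=0
P1.a=2 P2.a=0 P2.b=2
P1.a=2 P2.a=1 P2.b=2
P1.a=2 P2.a=2 P2.b=2

outcome vector order: (P1.a,P2.a,P2.b)
|SC outcomes| = 9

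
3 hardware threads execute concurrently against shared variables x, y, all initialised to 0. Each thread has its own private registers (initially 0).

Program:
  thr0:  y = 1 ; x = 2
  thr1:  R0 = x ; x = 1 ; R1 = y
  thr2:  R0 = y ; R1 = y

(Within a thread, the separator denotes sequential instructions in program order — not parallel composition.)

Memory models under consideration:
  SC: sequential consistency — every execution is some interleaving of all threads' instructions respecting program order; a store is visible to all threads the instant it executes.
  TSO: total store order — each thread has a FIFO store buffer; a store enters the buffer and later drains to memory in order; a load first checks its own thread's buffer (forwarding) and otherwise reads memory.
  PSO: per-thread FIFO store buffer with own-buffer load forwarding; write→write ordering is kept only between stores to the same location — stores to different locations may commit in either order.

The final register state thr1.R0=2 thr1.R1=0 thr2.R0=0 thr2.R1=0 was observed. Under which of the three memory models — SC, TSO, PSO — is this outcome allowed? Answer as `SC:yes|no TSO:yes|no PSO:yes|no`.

SC:no TSO:no PSO:yes

outcome vector order: (thr1.R0,thr1.R1,thr2.R0,thr2.R1)
[SC] allowed = {0000; 0001; 0011; 0100; 0101; 0111; 2100; 2101; 2111}
[TSO] allowed = {0000; 0001; 0011; 0100; 0101; 0111; 2100; 2101; 2111}
[PSO] allowed = {0000; 0001; 0011; 0100; 0101; 0111; 2000; 2001; 2011; 2100; 2101; 2111}
target 2000 ∈ {PSO}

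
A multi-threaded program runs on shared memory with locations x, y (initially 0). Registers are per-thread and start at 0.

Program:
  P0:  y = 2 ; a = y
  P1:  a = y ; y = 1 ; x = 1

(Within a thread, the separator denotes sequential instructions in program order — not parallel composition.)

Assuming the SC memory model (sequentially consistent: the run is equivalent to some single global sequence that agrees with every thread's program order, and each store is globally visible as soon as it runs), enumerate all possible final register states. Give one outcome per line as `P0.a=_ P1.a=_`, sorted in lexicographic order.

P0.a=1 P1.a=0
P0.a=1 P1.a=2
P0.a=2 P1.a=0
P0.a=2 P1.a=2

outcome vector order: (P0.a,P1.a)
|SC outcomes| = 4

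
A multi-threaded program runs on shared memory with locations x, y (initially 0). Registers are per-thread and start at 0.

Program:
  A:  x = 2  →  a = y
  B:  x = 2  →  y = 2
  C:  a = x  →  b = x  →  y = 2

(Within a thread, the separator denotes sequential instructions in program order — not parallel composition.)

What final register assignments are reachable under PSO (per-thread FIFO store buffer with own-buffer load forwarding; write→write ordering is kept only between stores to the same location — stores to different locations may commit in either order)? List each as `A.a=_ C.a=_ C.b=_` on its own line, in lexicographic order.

outcome vector order: (A.a,C.a,C.b)
|PSO outcomes| = 6

A.a=0 C.a=0 C.b=0
A.a=0 C.a=0 C.b=2
A.a=0 C.a=2 C.b=2
A.a=2 C.a=0 C.b=0
A.a=2 C.a=0 C.b=2
A.a=2 C.a=2 C.b=2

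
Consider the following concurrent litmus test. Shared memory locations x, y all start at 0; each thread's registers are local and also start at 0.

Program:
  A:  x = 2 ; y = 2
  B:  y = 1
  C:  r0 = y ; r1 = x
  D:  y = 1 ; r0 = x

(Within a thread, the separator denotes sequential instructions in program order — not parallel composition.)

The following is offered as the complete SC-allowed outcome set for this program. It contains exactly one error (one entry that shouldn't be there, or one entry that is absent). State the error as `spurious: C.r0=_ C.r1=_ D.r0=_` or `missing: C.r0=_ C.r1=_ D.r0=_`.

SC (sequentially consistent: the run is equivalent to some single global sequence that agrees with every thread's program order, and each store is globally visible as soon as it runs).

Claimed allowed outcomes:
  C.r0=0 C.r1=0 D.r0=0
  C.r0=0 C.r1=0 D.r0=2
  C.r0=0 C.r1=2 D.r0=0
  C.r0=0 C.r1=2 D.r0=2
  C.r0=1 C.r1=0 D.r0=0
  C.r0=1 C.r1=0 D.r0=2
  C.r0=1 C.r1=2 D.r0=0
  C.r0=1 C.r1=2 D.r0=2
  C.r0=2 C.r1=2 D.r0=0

outcome vector order: (C.r0,C.r1,D.r0)
SC (10): (0,0,0); (0,0,2); (0,2,0); (0,2,2); (1,0,0); (1,0,2); (1,2,0); (1,2,2); (2,2,0); (2,2,2)
SC∖claimed = {(2,2,2)}

missing: C.r0=2 C.r1=2 D.r0=2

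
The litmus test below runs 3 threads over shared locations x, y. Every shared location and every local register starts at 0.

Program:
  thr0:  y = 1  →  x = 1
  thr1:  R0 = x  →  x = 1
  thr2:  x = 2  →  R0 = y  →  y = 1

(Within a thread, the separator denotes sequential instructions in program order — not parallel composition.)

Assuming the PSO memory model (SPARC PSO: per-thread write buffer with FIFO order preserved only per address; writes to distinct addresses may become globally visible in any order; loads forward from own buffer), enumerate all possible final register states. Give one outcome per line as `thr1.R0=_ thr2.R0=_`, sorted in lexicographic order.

thr1.R0=0 thr2.R0=0
thr1.R0=0 thr2.R0=1
thr1.R0=1 thr2.R0=0
thr1.R0=1 thr2.R0=1
thr1.R0=2 thr2.R0=0
thr1.R0=2 thr2.R0=1

outcome vector order: (thr1.R0,thr2.R0)
|PSO outcomes| = 6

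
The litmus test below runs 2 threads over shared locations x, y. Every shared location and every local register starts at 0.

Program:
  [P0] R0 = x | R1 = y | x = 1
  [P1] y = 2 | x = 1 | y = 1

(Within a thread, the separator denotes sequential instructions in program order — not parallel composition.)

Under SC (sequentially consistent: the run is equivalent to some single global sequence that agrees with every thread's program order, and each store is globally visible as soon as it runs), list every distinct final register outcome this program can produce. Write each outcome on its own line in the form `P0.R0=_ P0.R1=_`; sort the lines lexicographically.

outcome vector order: (P0.R0,P0.R1)
|SC outcomes| = 5

P0.R0=0 P0.R1=0
P0.R0=0 P0.R1=1
P0.R0=0 P0.R1=2
P0.R0=1 P0.R1=1
P0.R0=1 P0.R1=2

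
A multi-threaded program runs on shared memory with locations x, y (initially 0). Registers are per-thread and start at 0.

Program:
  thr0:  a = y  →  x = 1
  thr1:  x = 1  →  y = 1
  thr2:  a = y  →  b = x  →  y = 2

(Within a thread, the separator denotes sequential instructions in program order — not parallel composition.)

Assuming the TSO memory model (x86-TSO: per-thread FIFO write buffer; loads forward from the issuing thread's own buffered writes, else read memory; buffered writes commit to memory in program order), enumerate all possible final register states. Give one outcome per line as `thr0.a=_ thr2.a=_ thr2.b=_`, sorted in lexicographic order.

outcome vector order: (thr0.a,thr2.a,thr2.b)
|TSO outcomes| = 9

thr0.a=0 thr2.a=0 thr2.b=0
thr0.a=0 thr2.a=0 thr2.b=1
thr0.a=0 thr2.a=1 thr2.b=1
thr0.a=1 thr2.a=0 thr2.b=0
thr0.a=1 thr2.a=0 thr2.b=1
thr0.a=1 thr2.a=1 thr2.b=1
thr0.a=2 thr2.a=0 thr2.b=0
thr0.a=2 thr2.a=0 thr2.b=1
thr0.a=2 thr2.a=1 thr2.b=1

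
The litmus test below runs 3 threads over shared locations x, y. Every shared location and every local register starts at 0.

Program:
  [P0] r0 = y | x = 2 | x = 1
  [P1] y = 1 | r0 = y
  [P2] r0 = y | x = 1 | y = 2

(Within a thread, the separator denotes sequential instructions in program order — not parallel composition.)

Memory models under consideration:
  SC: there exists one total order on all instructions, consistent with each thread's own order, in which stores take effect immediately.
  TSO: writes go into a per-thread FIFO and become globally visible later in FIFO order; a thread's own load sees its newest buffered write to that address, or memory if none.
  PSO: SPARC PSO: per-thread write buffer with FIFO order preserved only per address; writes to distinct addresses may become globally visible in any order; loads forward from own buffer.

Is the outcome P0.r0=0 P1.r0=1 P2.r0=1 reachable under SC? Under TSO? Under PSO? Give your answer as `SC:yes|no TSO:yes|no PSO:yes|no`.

SC:yes TSO:yes PSO:yes

outcome vector order: (P0.r0,P1.r0,P2.r0)
SC (12): (0,1,0); (0,1,1); (0,2,0); (0,2,1); (1,1,0); (1,1,1); (1,2,0); (1,2,1); (2,1,0); (2,1,1); (2,2,0); (2,2,1)
TSO (12): (0,1,0); (0,1,1); (0,2,0); (0,2,1); (1,1,0); (1,1,1); (1,2,0); (1,2,1); (2,1,0); (2,1,1); (2,2,0); (2,2,1)
PSO (12): (0,1,0); (0,1,1); (0,2,0); (0,2,1); (1,1,0); (1,1,1); (1,2,0); (1,2,1); (2,1,0); (2,1,1); (2,2,0); (2,2,1)
target (0,1,1) ∈ {SC,TSO,PSO}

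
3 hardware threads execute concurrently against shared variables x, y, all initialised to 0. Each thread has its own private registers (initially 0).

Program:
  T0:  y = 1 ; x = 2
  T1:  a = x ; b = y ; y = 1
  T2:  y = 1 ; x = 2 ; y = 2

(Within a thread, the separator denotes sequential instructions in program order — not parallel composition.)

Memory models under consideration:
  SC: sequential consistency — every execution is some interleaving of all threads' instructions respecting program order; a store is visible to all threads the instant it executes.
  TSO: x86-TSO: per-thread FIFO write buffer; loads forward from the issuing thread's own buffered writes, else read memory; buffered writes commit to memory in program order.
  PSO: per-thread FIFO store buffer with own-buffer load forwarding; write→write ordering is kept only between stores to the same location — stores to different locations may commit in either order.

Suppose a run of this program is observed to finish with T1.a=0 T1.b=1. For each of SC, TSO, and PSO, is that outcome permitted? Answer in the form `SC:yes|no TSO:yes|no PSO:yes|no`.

outcome vector order: (T1.a,T1.b)
[SC] allowed = {<0 0>, <0 1>, <0 2>, <2 1>, <2 2>}
[TSO] allowed = {<0 0>, <0 1>, <0 2>, <2 1>, <2 2>}
[PSO] allowed = {<0 0>, <0 1>, <0 2>, <2 0>, <2 1>, <2 2>}
target <0 1> ∈ {SC,TSO,PSO}

SC:yes TSO:yes PSO:yes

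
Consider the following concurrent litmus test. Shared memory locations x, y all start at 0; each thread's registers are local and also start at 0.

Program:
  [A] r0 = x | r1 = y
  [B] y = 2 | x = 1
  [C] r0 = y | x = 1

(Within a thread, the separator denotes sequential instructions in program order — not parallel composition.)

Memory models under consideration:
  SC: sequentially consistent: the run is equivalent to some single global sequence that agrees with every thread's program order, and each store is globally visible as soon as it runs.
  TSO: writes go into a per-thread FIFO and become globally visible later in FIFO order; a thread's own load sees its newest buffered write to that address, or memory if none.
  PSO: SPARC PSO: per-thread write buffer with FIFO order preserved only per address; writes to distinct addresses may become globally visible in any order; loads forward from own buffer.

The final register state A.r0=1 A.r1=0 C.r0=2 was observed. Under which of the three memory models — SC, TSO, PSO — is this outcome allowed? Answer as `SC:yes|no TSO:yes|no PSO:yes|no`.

SC:no TSO:no PSO:yes

outcome vector order: (A.r0,A.r1,C.r0)
SC (7): <0 0 0>; <0 0 2>; <0 2 0>; <0 2 2>; <1 0 0>; <1 2 0>; <1 2 2>
TSO (7): <0 0 0>; <0 0 2>; <0 2 0>; <0 2 2>; <1 0 0>; <1 2 0>; <1 2 2>
PSO (8): <0 0 0>; <0 0 2>; <0 2 0>; <0 2 2>; <1 0 0>; <1 0 2>; <1 2 0>; <1 2 2>
target <1 0 2> ∈ {PSO}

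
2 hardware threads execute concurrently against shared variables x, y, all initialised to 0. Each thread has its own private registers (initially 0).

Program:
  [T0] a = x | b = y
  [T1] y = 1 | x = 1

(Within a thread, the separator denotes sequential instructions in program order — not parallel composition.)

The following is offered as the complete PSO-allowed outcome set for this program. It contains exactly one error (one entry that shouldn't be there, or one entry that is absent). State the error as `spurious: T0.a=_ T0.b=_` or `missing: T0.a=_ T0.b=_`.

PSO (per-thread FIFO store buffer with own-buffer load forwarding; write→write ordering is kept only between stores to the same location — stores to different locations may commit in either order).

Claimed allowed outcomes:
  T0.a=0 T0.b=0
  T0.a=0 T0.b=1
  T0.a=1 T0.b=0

missing: T0.a=1 T0.b=1

outcome vector order: (T0.a,T0.b)
under PSO → (0,0), (0,1), (1,0), (1,1)
PSO∖claimed = {(1,1)}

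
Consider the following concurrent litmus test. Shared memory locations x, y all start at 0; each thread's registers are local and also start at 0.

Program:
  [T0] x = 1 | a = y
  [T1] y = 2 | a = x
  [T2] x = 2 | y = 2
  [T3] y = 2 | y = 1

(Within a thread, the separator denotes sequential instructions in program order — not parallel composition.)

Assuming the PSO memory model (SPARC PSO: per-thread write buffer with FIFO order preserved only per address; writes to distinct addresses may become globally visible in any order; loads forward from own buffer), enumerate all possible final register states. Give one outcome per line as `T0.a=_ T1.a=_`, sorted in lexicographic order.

outcome vector order: (T0.a,T1.a)
|PSO outcomes| = 9

T0.a=0 T1.a=0
T0.a=0 T1.a=1
T0.a=0 T1.a=2
T0.a=1 T1.a=0
T0.a=1 T1.a=1
T0.a=1 T1.a=2
T0.a=2 T1.a=0
T0.a=2 T1.a=1
T0.a=2 T1.a=2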